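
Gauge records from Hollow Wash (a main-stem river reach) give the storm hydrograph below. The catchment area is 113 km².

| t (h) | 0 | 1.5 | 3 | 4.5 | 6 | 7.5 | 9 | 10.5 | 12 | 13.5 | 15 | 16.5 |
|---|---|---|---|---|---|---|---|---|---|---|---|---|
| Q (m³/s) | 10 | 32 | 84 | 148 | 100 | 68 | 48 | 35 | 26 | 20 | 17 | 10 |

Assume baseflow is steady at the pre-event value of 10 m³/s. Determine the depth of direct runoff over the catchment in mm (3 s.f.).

Direct runoff: 0.0, 22.0, 74.0, 138.0, 90.0, 58.0, 38.0, 25.0, 16.0, 10.0, 7.0, 0.0 m³/s; ΣQ_DR = 478.0 m³/s.
V = ΣQ_DR · Δt = 478.0 × 5400 s = 2.581 × 10^6 m³.
Over A = 113 km², depth = V / A = 22.8 mm.

d ≈ 22.8 mm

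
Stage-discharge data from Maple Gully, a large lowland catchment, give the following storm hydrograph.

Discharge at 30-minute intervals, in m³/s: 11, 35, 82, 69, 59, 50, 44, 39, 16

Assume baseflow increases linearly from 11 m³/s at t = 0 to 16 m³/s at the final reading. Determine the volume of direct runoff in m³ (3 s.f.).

V ≈ 5.10 × 10^5 m³

Direct-runoff ordinates (Q − Q_b): 0.00, 23.38, 69.75, 56.12, 45.50, 35.88, 29.25, 23.62, 0.00 m³/s.
ΣQ_DR = 283.5 m³/s.
With Δt = 0.5 h = 1800 s, V = ΣQ_DR · Δt = 283.5 × 1800 = 5.10 × 10^5 m³.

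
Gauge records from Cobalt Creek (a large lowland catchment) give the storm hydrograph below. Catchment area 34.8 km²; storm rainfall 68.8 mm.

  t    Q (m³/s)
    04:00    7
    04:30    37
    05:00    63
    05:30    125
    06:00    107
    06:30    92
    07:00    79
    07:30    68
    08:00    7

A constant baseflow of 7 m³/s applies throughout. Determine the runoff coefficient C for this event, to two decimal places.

ΣQ_DR = 522.0 m³/s; V = ΣQ_DR·Δt = 9.396 × 10^5 m³.
Runoff depth d = V / A = 27.00 mm.
C = d / P = 27.00 / 68.8 = 0.39.

C ≈ 0.39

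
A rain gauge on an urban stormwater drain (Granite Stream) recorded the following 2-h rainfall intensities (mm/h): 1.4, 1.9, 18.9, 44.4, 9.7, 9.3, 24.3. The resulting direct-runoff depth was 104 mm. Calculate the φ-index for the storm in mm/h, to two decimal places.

Only the 3 blocks with intensity above φ contribute runoff: 18.9, 44.4, 24.3 mm/h.
Σ(I−φ)·Δt = d  ⇒  (18.9+44.4+24.3 − 3φ)·2 = 104
φ = (87.60 − 104/2) / 3 = 11.87 mm/h.

φ ≈ 11.87 mm/h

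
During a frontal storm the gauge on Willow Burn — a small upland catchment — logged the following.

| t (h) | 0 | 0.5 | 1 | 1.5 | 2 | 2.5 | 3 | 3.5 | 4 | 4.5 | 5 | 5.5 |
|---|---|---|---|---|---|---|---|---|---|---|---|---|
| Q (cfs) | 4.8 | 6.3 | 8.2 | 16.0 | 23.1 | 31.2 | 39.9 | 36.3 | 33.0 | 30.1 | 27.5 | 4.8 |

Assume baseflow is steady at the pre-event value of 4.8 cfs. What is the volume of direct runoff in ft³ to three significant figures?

V ≈ 3.66 × 10^5 ft³

Direct-runoff ordinates (Q − Q_b): 0.0, 1.5, 3.4, 11.2, 18.3, 26.4, 35.1, 31.5, 28.2, 25.3, 22.7, 0.0 cfs.
ΣQ_DR = 203.6 cfs.
With Δt = 0.5 h = 1800 s, V = ΣQ_DR · Δt = 203.6 × 1800 = 3.66 × 10^5 ft³.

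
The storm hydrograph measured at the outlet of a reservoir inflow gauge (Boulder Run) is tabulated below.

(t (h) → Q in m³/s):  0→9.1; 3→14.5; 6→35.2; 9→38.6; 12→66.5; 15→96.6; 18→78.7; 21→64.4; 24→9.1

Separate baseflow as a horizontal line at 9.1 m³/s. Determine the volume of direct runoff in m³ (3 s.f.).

Direct-runoff ordinates (Q − Q_b): 0.0, 5.4, 26.1, 29.5, 57.4, 87.5, 69.6, 55.3, 0.0 m³/s.
ΣQ_DR = 330.8 m³/s.
With Δt = 3 h = 10800 s, V = ΣQ_DR · Δt = 330.8 × 10800 = 3.57 × 10^6 m³.

V ≈ 3.57 × 10^6 m³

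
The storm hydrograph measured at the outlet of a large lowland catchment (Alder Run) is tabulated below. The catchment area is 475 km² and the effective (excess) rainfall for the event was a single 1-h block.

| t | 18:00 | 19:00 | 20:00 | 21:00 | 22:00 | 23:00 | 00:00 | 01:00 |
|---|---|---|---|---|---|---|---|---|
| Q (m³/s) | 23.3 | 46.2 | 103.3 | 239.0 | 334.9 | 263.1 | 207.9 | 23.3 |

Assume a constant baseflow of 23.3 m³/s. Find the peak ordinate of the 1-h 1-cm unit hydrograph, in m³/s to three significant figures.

U_p ≈ 390 m³/s

Direct runoff: 0.0, 22.9, 80.0, 215.7, 311.6, 239.8, 184.6, 0.0 m³/s; ΣQ_DR = 1055 m³/s, peak = 311.6 m³/s.
Runoff depth d = ΣQ_DR·Δt / A = 1055 × 3600 / (475 km²) = 7.993 mm.
The 1-cm UH is the DRH scaled by (10 mm)/d, so U_p = 311.6 × 10/7.993 = 390 m³/s.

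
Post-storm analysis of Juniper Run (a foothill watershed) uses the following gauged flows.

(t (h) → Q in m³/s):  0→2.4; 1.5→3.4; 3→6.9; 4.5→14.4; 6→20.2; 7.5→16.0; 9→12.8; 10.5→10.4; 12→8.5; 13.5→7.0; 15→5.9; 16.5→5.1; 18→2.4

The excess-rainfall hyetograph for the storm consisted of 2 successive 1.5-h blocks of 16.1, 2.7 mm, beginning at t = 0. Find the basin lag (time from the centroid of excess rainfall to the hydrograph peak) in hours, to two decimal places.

Centroid of excess rainfall: t_c = Σ P_i·t̄_i / ΣP_i = 0.9654 h (block centres at 0.75, 2.25 h).
Hydrograph peak occurs at t = 6 h, so basin lag t_L = 6 − 0.9654 = 5.03 h.

t_L ≈ 5.03 h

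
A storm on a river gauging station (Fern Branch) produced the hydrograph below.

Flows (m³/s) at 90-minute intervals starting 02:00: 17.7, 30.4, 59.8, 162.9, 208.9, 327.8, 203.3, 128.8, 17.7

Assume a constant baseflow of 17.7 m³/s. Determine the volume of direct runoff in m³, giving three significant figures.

Direct-runoff ordinates (Q − Q_b): 0.0, 12.7, 42.1, 145.2, 191.2, 310.1, 185.6, 111.1, 0.0 m³/s.
ΣQ_DR = 998.0 m³/s.
With Δt = 1.5 h = 5400 s, V = ΣQ_DR · Δt = 998.0 × 5400 = 5.39 × 10^6 m³.

V ≈ 5.39 × 10^6 m³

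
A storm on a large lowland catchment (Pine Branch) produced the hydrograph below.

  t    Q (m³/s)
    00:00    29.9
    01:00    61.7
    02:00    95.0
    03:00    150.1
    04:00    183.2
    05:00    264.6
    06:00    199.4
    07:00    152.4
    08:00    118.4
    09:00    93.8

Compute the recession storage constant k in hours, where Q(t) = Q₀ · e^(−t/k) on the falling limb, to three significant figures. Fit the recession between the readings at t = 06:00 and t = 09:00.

On the falling limb, Q drops from 199.4 to 93.8 m³/s between t = 06:00 and t = 09:00 (Δt = 3 h).
k = −Δt / ln(Q₂/Q₁) = −3 / ln(93.8/199.4) = 3.98 h.

k ≈ 3.98 h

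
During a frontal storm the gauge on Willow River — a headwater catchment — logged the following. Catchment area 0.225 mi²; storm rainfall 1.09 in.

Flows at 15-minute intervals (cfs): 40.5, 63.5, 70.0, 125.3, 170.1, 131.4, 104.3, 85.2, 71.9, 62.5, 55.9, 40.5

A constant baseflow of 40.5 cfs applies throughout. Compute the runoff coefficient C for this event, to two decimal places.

C ≈ 0.85

ΣQ_DR = 535.1 cfs; V = ΣQ_DR·Δt = 4.816 × 10^5 ft³.
Runoff depth d = V / A = 0.9213 in.
C = d / P = 0.9213 / 1.09 = 0.85.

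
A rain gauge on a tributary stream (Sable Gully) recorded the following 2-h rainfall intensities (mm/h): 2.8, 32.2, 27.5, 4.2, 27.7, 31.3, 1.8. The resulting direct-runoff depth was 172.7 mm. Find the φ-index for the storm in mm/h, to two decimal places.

φ ≈ 8.09 mm/h

Only the 4 blocks with intensity above φ contribute runoff: 32.2, 27.5, 27.7, 31.3 mm/h.
Σ(I−φ)·Δt = d  ⇒  (32.2+27.5+27.7+31.3 − 4φ)·2 = 172.7
φ = (118.7 − 172.7/2) / 4 = 8.09 mm/h.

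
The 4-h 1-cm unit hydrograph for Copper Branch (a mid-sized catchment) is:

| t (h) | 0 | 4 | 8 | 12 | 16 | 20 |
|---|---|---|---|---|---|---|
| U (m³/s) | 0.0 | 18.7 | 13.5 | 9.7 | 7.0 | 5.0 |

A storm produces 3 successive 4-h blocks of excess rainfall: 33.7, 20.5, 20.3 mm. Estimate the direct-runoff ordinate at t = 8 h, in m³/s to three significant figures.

Q ≈ 83.8 m³/s

By discrete convolution, Q_j = Σ (P_i / 10 mm) · U_{j−i}.
At t = 8 h (j=2): Q = (33.7/10)·13.5 + (20.5/10)·18.7 + (20.3/10)·0.0 = 83.8 m³/s.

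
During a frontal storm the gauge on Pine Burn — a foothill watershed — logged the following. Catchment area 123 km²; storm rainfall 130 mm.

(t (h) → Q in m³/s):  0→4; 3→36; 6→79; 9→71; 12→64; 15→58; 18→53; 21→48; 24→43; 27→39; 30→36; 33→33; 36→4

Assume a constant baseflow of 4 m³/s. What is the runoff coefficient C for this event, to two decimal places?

ΣQ_DR = 516.0 m³/s; V = ΣQ_DR·Δt = 5.573 × 10^6 m³.
Runoff depth d = V / A = 45.31 mm.
C = d / P = 45.31 / 130 = 0.35.

C ≈ 0.35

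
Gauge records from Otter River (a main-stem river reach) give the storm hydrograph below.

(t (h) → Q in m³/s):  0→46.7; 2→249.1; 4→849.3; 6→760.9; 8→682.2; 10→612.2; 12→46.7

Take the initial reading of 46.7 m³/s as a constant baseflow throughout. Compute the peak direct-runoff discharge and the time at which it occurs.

Subtracting baseflow gives direct-runoff ordinates: 0.0, 202.4, 802.6, 714.2, 635.5, 565.5, 0.0 m³/s.
The maximum is 802.6 m³/s, occurring at the reading for t = 4 h.

Q_p = 802.6 m³/s at t = 4 h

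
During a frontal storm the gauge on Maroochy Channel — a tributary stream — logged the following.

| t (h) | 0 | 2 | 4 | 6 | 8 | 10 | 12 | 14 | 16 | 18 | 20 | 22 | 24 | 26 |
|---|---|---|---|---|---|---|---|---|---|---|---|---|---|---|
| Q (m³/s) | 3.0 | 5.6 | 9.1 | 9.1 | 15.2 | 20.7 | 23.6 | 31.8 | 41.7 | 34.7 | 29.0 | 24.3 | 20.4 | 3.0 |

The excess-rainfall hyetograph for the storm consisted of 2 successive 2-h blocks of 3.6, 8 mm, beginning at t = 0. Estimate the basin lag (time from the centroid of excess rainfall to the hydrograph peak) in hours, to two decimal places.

t_L ≈ 13.62 h

Centroid of excess rainfall: t_c = Σ P_i·t̄_i / ΣP_i = 2.3793 h (block centres at 1, 3 h).
Hydrograph peak occurs at t = 16 h, so basin lag t_L = 16 − 2.3793 = 13.62 h.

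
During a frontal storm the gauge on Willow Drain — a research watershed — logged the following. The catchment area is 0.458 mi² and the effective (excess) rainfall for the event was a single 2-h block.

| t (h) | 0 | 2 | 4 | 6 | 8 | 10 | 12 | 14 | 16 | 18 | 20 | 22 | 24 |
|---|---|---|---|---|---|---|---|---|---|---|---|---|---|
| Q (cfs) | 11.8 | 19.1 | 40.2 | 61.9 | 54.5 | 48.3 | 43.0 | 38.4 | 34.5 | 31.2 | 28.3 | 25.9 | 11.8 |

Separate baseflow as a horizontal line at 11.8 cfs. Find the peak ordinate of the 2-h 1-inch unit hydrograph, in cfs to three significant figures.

Direct runoff: 0.0, 7.3, 28.4, 50.1, 42.7, 36.5, 31.2, 26.6, 22.7, 19.4, 16.5, 14.1, 0.0 cfs; ΣQ_DR = 295.5 cfs, peak = 50.1 cfs.
Runoff depth d = ΣQ_DR·Δt / A = 295.5 × 7200 / (0.458 mi²) = 2.000 in.
The 1-inch UH is the DRH scaled by (1 in)/d, so U_p = 50.1 × 1/2.000 = 25.1 cfs.

U_p ≈ 25.1 cfs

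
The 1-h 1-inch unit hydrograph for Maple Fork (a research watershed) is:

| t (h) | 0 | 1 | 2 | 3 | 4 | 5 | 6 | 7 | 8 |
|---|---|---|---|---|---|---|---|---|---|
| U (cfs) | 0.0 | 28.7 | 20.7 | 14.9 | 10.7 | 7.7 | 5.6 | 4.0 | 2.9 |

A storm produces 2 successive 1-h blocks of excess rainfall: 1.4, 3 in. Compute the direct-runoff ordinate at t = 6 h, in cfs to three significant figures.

By discrete convolution, Q_j = Σ (P_i / 1 in) · U_{j−i}.
At t = 6 h (j=6): Q = (1.4/1)·5.6 + (3/1)·7.7 = 30.9 cfs.

Q ≈ 30.9 cfs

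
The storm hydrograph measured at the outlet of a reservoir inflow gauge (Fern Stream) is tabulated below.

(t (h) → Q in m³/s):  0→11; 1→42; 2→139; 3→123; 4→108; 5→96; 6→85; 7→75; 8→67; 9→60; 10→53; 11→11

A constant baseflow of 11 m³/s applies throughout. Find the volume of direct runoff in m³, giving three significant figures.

Direct-runoff ordinates (Q − Q_b): 0.0, 31.0, 128.0, 112.0, 97.0, 85.0, 74.0, 64.0, 56.0, 49.0, 42.0, 0.0 m³/s.
ΣQ_DR = 738.0 m³/s.
With Δt = 1 h = 3600 s, V = ΣQ_DR · Δt = 738.0 × 3600 = 2.66 × 10^6 m³.

V ≈ 2.66 × 10^6 m³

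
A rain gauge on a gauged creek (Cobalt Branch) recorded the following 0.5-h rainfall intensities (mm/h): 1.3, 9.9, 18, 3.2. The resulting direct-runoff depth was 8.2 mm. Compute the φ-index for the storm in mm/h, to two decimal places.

Only the 2 blocks with intensity above φ contribute runoff: 9.9, 18 mm/h.
Σ(I−φ)·Δt = d  ⇒  (9.9+18 − 2φ)·0.5 = 8.2
φ = (27.90 − 8.2/0.5) / 2 = 5.75 mm/h.

φ ≈ 5.75 mm/h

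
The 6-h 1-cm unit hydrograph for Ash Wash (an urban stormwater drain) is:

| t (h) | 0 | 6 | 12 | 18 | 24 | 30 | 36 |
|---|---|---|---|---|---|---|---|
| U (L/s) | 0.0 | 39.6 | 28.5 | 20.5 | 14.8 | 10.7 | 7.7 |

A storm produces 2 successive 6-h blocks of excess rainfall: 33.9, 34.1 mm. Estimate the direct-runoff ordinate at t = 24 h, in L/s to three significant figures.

By discrete convolution, Q_j = Σ (P_i / 10 mm) · U_{j−i}.
At t = 24 h (j=4): Q = (33.9/10)·14.8 + (34.1/10)·20.5 = 120 L/s.

Q ≈ 120 L/s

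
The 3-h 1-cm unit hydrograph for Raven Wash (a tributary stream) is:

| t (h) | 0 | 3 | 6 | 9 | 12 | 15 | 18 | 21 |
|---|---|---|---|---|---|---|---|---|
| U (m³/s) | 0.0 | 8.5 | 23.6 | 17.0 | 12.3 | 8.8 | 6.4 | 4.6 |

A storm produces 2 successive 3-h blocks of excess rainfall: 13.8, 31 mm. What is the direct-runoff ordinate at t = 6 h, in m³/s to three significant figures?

By discrete convolution, Q_j = Σ (P_i / 10 mm) · U_{j−i}.
At t = 6 h (j=2): Q = (13.8/10)·23.6 + (31/10)·8.5 = 58.9 m³/s.

Q ≈ 58.9 m³/s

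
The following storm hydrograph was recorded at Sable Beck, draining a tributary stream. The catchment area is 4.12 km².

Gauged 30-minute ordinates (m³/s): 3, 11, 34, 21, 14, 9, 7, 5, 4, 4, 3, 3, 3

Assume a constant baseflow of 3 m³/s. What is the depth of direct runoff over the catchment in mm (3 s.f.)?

Direct runoff: 0.0, 8.0, 31.0, 18.0, 11.0, 6.0, 4.0, 2.0, 1.0, 1.0, 0.0, 0.0, 0.0 m³/s; ΣQ_DR = 82.00 m³/s.
V = ΣQ_DR · Δt = 82.00 × 1800 s = 1.476 × 10^5 m³.
Over A = 4.12 km², depth = V / A = 35.8 mm.

d ≈ 35.8 mm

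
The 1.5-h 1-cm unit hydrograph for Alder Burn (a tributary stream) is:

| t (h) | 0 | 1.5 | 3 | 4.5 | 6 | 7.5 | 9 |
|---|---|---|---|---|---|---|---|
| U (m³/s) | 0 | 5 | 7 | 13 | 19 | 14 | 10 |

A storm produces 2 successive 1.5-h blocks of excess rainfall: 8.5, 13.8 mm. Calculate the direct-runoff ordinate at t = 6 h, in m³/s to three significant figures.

Q ≈ 34.1 m³/s

By discrete convolution, Q_j = Σ (P_i / 10 mm) · U_{j−i}.
At t = 6 h (j=4): Q = (8.5/10)·19 + (13.8/10)·13 = 34.1 m³/s.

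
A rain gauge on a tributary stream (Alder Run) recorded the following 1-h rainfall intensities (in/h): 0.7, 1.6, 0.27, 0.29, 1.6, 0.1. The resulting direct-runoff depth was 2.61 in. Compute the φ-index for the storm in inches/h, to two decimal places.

φ ≈ 0.43 in/h

Only the 3 blocks with intensity above φ contribute runoff: 0.7, 1.6, 1.6 in/h.
Σ(I−φ)·Δt = d  ⇒  (0.7+1.6+1.6 − 3φ)·1 = 2.61
φ = (3.900 − 2.61/1) / 3 = 0.43 in/h.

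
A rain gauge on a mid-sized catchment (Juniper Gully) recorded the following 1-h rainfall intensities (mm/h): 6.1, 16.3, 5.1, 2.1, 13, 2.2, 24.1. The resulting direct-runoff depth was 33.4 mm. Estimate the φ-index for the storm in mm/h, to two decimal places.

Only the 3 blocks with intensity above φ contribute runoff: 16.3, 13, 24.1 mm/h.
Σ(I−φ)·Δt = d  ⇒  (16.3+13+24.1 − 3φ)·1 = 33.4
φ = (53.40 − 33.4/1) / 3 = 6.67 mm/h.

φ ≈ 6.67 mm/h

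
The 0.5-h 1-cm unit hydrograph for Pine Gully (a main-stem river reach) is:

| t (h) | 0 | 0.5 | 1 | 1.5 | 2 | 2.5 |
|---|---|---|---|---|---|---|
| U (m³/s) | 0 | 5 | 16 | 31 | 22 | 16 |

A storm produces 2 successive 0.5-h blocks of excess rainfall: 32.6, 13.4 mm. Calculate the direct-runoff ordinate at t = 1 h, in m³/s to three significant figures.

Q ≈ 58.9 m³/s

By discrete convolution, Q_j = Σ (P_i / 10 mm) · U_{j−i}.
At t = 1 h (j=2): Q = (32.6/10)·16 + (13.4/10)·5 = 58.9 m³/s.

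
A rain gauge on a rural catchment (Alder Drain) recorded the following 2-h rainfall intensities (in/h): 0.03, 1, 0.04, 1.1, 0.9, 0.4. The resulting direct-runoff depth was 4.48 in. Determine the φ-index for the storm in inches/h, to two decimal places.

φ ≈ 0.29 in/h

Only the 4 blocks with intensity above φ contribute runoff: 1, 1.1, 0.9, 0.4 in/h.
Σ(I−φ)·Δt = d  ⇒  (1+1.1+0.9+0.4 − 4φ)·2 = 4.48
φ = (3.400 − 4.48/2) / 4 = 0.29 in/h.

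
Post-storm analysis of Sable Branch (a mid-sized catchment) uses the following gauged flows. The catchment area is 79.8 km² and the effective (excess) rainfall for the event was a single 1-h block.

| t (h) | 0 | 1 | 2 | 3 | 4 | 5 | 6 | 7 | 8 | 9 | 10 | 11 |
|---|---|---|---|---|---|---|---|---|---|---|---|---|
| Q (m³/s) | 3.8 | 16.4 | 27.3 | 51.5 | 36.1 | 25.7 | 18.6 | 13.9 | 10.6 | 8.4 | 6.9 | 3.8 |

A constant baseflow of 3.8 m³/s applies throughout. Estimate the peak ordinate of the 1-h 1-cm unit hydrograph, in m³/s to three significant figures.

Direct runoff: 0.0, 12.6, 23.5, 47.7, 32.3, 21.9, 14.8, 10.1, 6.8, 4.6, 3.1, 0.0 m³/s; ΣQ_DR = 177.4 m³/s, peak = 47.7 m³/s.
Runoff depth d = ΣQ_DR·Δt / A = 177.4 × 3600 / (79.8 km²) = 8.003 mm.
The 1-cm UH is the DRH scaled by (10 mm)/d, so U_p = 47.7 × 10/8.003 = 59.6 m³/s.

U_p ≈ 59.6 m³/s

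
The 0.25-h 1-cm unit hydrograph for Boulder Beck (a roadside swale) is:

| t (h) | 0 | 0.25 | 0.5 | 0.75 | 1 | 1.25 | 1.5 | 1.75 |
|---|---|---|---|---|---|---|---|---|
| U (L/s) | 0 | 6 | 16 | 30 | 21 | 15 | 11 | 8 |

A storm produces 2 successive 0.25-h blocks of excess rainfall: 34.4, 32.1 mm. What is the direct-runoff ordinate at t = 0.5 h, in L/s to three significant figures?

By discrete convolution, Q_j = Σ (P_i / 10 mm) · U_{j−i}.
At t = 0.5 h (j=2): Q = (34.4/10)·16 + (32.1/10)·6 = 74.3 L/s.

Q ≈ 74.3 L/s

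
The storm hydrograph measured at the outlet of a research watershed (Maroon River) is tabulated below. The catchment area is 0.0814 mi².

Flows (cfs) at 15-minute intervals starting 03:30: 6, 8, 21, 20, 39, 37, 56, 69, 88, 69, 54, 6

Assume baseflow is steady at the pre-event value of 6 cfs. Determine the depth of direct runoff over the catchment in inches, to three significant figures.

d ≈ 1.91 in

Direct runoff: 0.0, 2.0, 15.0, 14.0, 33.0, 31.0, 50.0, 63.0, 82.0, 63.0, 48.0, 0.0 cfs; ΣQ_DR = 401.0 cfs.
V = ΣQ_DR · Δt = 401.0 × 900 s = 3.609 × 10^5 ft³.
Over A = 0.0814 mi², depth = V / A = 1.91 in.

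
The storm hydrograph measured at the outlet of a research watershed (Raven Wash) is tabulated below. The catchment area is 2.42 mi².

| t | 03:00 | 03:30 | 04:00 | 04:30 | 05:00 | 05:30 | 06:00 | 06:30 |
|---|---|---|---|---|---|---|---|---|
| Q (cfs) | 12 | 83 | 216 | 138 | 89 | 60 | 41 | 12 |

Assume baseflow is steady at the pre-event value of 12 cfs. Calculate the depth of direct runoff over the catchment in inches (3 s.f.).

d ≈ 0.178 in

Direct runoff: 0.0, 71.0, 204.0, 126.0, 77.0, 48.0, 29.0, 0.0 cfs; ΣQ_DR = 555.0 cfs.
V = ΣQ_DR · Δt = 555.0 × 1800 s = 9.990 × 10^5 ft³.
Over A = 2.42 mi², depth = V / A = 0.178 in.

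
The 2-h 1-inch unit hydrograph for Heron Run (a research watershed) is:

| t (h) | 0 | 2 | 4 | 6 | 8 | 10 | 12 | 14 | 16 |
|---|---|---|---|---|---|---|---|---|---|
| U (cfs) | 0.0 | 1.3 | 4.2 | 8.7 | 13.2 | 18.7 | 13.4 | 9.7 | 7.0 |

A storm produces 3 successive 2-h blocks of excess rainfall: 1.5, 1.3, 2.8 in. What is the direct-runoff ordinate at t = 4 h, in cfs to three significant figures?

Q ≈ 7.99 cfs

By discrete convolution, Q_j = Σ (P_i / 1 in) · U_{j−i}.
At t = 4 h (j=2): Q = (1.5/1)·4.2 + (1.3/1)·1.3 + (2.8/1)·0.0 = 7.99 cfs.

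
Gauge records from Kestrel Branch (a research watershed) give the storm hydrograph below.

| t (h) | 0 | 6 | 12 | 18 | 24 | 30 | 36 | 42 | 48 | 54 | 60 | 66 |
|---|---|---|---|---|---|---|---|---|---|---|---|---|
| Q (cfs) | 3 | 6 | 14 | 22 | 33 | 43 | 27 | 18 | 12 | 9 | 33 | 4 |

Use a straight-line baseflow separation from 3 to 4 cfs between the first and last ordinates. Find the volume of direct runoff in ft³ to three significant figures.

V ≈ 3.93 × 10^6 ft³

Direct-runoff ordinates (Q − Q_b): 0.00, 2.91, 10.82, 18.73, 29.64, 39.55, 23.45, 14.36, 8.27, 5.18, 29.09, 0.00 cfs.
ΣQ_DR = 182.0 cfs.
With Δt = 6 h = 21600 s, V = ΣQ_DR · Δt = 182.0 × 21600 = 3.93 × 10^6 ft³.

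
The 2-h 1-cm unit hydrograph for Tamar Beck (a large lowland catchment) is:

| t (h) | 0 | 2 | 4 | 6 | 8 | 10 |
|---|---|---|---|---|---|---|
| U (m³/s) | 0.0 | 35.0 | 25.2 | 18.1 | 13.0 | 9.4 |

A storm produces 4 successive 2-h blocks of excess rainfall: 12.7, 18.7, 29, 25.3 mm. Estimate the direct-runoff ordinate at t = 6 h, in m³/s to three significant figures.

By discrete convolution, Q_j = Σ (P_i / 10 mm) · U_{j−i}.
At t = 6 h (j=3): Q = (12.7/10)·18.1 + (18.7/10)·25.2 + (29/10)·35.0 + (25.3/10)·0.0 = 172 m³/s.

Q ≈ 172 m³/s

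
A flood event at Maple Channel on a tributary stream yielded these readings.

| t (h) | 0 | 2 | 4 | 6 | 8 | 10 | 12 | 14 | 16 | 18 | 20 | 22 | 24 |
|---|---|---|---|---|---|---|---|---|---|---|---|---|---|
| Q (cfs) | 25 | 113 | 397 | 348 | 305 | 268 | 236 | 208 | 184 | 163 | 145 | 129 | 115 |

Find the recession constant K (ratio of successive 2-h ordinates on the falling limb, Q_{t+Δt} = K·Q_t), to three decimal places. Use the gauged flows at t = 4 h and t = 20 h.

K ≈ 0.882

Using the recession-limb readings at t = 4 h and t = 20 h: Q falls from 397 to 145 cfs over 8 intervals.
K = (Q₂/Q₁)^(1/8) = (145/397)^(1/8) = 0.882.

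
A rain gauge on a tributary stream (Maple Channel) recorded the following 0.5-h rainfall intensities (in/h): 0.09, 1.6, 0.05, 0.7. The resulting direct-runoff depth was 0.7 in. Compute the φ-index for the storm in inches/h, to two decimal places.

φ ≈ 0.45 in/h

Only the 2 blocks with intensity above φ contribute runoff: 1.6, 0.7 in/h.
Σ(I−φ)·Δt = d  ⇒  (1.6+0.7 − 2φ)·0.5 = 0.7
φ = (2.300 − 0.7/0.5) / 2 = 0.45 in/h.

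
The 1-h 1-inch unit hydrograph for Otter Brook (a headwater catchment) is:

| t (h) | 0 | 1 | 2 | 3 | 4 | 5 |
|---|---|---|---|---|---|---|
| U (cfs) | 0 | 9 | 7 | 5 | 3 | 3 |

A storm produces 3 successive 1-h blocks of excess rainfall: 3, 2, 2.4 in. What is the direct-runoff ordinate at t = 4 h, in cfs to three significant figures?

Q ≈ 35.8 cfs

By discrete convolution, Q_j = Σ (P_i / 1 in) · U_{j−i}.
At t = 4 h (j=4): Q = (3/1)·3 + (2/1)·5 + (2.4/1)·7 = 35.8 cfs.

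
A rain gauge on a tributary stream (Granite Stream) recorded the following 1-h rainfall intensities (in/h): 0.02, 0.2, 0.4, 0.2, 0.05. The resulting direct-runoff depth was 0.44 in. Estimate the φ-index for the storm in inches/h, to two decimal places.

φ ≈ 0.12 in/h

Only the 3 blocks with intensity above φ contribute runoff: 0.2, 0.4, 0.2 in/h.
Σ(I−φ)·Δt = d  ⇒  (0.2+0.4+0.2 − 3φ)·1 = 0.44
φ = (0.8000 − 0.44/1) / 3 = 0.12 in/h.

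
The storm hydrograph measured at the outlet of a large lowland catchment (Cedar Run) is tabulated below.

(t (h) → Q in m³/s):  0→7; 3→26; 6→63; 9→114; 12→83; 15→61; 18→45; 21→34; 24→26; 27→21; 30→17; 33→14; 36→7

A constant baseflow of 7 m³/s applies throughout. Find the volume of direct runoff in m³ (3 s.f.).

V ≈ 4.61 × 10^6 m³

Direct-runoff ordinates (Q − Q_b): 0.0, 19.0, 56.0, 107.0, 76.0, 54.0, 38.0, 27.0, 19.0, 14.0, 10.0, 7.0, 0.0 m³/s.
ΣQ_DR = 427.0 m³/s.
With Δt = 3 h = 10800 s, V = ΣQ_DR · Δt = 427.0 × 10800 = 4.61 × 10^6 m³.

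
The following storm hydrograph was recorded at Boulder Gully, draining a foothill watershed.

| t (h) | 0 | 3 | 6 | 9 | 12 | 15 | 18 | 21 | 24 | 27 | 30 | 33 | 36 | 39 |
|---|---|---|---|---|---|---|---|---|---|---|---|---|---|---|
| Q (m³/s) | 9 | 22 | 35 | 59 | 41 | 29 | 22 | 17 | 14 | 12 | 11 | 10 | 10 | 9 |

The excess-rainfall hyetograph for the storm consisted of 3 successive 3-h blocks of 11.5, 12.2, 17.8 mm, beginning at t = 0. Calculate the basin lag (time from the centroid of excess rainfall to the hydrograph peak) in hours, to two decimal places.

Centroid of excess rainfall: t_c = Σ P_i·t̄_i / ΣP_i = 4.9554 h (block centres at 1.5, 4.5, 7.5 h).
Hydrograph peak occurs at t = 9 h, so basin lag t_L = 9 − 4.9554 = 4.04 h.

t_L ≈ 4.04 h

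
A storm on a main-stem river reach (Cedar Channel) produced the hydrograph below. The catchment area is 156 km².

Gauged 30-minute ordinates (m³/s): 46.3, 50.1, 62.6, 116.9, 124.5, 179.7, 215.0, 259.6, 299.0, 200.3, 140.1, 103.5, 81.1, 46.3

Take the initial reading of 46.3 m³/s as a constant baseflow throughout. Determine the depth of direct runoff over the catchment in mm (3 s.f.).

d ≈ 14.7 mm

Direct runoff: 0.0, 3.8, 16.3, 70.6, 78.2, 133.4, 168.7, 213.3, 252.7, 154.0, 93.8, 57.2, 34.8, 0.0 m³/s; ΣQ_DR = 1277 m³/s.
V = ΣQ_DR · Δt = 1277 × 1800 s = 2.298 × 10^6 m³.
Over A = 156 km², depth = V / A = 14.7 mm.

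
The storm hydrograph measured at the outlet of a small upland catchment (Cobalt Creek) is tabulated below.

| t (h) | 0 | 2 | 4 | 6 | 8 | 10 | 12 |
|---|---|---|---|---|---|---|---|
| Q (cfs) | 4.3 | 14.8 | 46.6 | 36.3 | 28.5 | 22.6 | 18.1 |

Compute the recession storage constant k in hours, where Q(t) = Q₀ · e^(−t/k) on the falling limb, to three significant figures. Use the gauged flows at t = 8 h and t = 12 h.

k ≈ 8.81 h

On the falling limb, Q drops from 28.5 to 18.1 cfs between t = 8 h and t = 12 h (Δt = 4 h).
k = −Δt / ln(Q₂/Q₁) = −4 / ln(18.1/28.5) = 8.81 h.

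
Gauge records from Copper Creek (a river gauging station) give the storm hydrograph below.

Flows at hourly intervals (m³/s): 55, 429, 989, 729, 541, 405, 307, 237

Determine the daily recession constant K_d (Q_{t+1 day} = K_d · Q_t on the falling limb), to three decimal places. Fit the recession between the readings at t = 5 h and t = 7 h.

K_d ≈ 0.002

Between t = 5 h and t = 7 h the flow falls from 405 to 237 m³/s over 2×1 h = 2 h.
Per-interval ratio K = (237/405)^(1/2) = 0.7650; K_d = K^(24/1) = 0.002.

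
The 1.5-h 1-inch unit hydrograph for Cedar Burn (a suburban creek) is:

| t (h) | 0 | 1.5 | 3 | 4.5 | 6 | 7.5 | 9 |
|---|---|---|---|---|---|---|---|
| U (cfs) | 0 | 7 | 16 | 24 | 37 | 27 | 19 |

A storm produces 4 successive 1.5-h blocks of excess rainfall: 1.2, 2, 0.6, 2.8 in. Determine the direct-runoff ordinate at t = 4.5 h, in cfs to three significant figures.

By discrete convolution, Q_j = Σ (P_i / 1 in) · U_{j−i}.
At t = 4.5 h (j=3): Q = (1.2/1)·24 + (2/1)·16 + (0.6/1)·7 + (2.8/1)·0 = 65.0 cfs.

Q ≈ 65.0 cfs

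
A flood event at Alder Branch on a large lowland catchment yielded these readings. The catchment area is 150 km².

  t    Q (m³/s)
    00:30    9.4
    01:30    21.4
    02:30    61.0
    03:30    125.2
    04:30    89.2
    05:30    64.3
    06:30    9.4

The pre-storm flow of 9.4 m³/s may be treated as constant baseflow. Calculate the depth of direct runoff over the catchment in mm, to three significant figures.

Direct runoff: 0.0, 12.0, 51.6, 115.8, 79.8, 54.9, 0.0 m³/s; ΣQ_DR = 314.1 m³/s.
V = ΣQ_DR · Δt = 314.1 × 3600 s = 1.131 × 10^6 m³.
Over A = 150 km², depth = V / A = 7.54 mm.

d ≈ 7.54 mm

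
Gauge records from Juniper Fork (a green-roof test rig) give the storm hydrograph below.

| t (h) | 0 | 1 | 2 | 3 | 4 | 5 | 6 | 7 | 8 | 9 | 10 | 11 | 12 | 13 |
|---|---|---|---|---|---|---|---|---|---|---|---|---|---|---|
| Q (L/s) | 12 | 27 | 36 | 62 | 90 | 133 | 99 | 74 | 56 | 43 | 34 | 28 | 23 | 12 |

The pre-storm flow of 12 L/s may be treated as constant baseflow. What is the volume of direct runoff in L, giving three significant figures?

V ≈ 2.02 × 10^6 L

Direct-runoff ordinates (Q − Q_b): 0.0, 15.0, 24.0, 50.0, 78.0, 121.0, 87.0, 62.0, 44.0, 31.0, 22.0, 16.0, 11.0, 0.0 L/s.
ΣQ_DR = 561.0 L/s.
With Δt = 1 h = 3600 s, V = ΣQ_DR · Δt = 561.0 × 3600 = 2.02 × 10^6 L.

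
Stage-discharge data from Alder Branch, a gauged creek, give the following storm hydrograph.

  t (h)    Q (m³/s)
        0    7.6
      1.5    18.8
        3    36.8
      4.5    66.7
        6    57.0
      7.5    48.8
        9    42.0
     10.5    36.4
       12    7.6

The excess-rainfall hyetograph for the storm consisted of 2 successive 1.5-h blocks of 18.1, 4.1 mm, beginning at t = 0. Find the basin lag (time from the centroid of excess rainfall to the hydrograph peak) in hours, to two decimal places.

t_L ≈ 3.47 h

Centroid of excess rainfall: t_c = Σ P_i·t̄_i / ΣP_i = 1.0270 h (block centres at 0.75, 2.25 h).
Hydrograph peak occurs at t = 4.5 h, so basin lag t_L = 4.5 − 1.0270 = 3.47 h.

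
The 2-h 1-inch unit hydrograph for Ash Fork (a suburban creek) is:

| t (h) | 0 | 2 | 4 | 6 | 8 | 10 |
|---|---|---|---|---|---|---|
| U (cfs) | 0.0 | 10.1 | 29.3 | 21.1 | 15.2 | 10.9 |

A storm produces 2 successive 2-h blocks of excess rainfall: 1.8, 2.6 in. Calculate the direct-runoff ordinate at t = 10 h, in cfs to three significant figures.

By discrete convolution, Q_j = Σ (P_i / 1 in) · U_{j−i}.
At t = 10 h (j=5): Q = (1.8/1)·10.9 + (2.6/1)·15.2 = 59.1 cfs.

Q ≈ 59.1 cfs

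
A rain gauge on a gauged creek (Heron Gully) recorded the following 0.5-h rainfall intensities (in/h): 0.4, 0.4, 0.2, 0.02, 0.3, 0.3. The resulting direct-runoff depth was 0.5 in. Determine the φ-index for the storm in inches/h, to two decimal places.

Only the 5 blocks with intensity above φ contribute runoff: 0.4, 0.4, 0.2, 0.3, 0.3 in/h.
Σ(I−φ)·Δt = d  ⇒  (0.4+0.4+0.2+0.3+0.3 − 5φ)·0.5 = 0.5
φ = (1.600 − 0.5/0.5) / 5 = 0.12 in/h.

φ ≈ 0.12 in/h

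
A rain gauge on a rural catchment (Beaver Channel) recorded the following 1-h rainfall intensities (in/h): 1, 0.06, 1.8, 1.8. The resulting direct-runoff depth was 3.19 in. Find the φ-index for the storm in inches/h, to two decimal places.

φ ≈ 0.47 in/h

Only the 3 blocks with intensity above φ contribute runoff: 1, 1.8, 1.8 in/h.
Σ(I−φ)·Δt = d  ⇒  (1+1.8+1.8 − 3φ)·1 = 3.19
φ = (4.600 − 3.19/1) / 3 = 0.47 in/h.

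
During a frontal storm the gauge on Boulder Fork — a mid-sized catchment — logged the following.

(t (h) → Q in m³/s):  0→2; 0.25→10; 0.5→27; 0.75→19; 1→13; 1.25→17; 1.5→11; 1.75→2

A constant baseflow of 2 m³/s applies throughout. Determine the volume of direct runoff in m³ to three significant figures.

Direct-runoff ordinates (Q − Q_b): 0.0, 8.0, 25.0, 17.0, 11.0, 15.0, 9.0, 0.0 m³/s.
ΣQ_DR = 85.00 m³/s.
With Δt = 0.25 h = 900 s, V = ΣQ_DR · Δt = 85.00 × 900 = 76500 m³.

V ≈ 76500 m³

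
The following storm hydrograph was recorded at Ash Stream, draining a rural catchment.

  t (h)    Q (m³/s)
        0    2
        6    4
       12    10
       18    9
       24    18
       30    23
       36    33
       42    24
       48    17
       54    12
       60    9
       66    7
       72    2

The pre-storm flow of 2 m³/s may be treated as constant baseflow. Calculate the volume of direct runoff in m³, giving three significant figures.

V ≈ 3.11 × 10^6 m³

Direct-runoff ordinates (Q − Q_b): 0.0, 2.0, 8.0, 7.0, 16.0, 21.0, 31.0, 22.0, 15.0, 10.0, 7.0, 5.0, 0.0 m³/s.
ΣQ_DR = 144.0 m³/s.
With Δt = 6 h = 21600 s, V = ΣQ_DR · Δt = 144.0 × 21600 = 3.11 × 10^6 m³.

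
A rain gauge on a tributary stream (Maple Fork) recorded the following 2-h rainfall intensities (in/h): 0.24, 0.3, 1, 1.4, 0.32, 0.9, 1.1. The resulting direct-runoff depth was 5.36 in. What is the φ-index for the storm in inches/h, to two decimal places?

Only the 4 blocks with intensity above φ contribute runoff: 1, 1.4, 0.9, 1.1 in/h.
Σ(I−φ)·Δt = d  ⇒  (1+1.4+0.9+1.1 − 4φ)·2 = 5.36
φ = (4.400 − 5.36/2) / 4 = 0.43 in/h.

φ ≈ 0.43 in/h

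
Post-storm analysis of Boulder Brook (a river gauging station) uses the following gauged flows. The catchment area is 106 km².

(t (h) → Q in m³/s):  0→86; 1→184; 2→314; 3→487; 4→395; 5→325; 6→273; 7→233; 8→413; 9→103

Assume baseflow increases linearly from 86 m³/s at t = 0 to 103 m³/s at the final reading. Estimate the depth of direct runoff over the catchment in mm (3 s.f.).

Direct runoff: 0.00, 96.11, 224.22, 395.33, 301.44, 229.56, 175.67, 133.78, 311.89, 0.00 m³/s; ΣQ_DR = 1868 m³/s.
V = ΣQ_DR · Δt = 1868 × 3600 s = 6.725 × 10^6 m³.
Over A = 106 km², depth = V / A = 63.4 mm.

d ≈ 63.4 mm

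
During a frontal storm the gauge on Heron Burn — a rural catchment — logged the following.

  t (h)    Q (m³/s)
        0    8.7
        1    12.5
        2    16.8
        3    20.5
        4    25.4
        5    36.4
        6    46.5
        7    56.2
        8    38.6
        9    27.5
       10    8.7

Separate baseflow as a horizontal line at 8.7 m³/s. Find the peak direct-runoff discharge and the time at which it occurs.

Subtracting baseflow gives direct-runoff ordinates: 0.0, 3.8, 8.1, 11.8, 16.7, 27.7, 37.8, 47.5, 29.9, 18.8, 0.0 m³/s.
The maximum is 47.5 m³/s, occurring at the reading for t = 7 h.

Q_p = 47.5 m³/s at t = 7 h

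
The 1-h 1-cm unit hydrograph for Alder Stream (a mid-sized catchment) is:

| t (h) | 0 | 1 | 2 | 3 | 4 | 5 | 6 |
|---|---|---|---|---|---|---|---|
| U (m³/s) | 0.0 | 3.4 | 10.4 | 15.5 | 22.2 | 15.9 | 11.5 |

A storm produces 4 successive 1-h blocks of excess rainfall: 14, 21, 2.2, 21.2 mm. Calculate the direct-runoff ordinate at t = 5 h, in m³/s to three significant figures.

Q ≈ 94.3 m³/s

By discrete convolution, Q_j = Σ (P_i / 10 mm) · U_{j−i}.
At t = 5 h (j=5): Q = (14/10)·15.9 + (21/10)·22.2 + (2.2/10)·15.5 + (21.2/10)·10.4 = 94.3 m³/s.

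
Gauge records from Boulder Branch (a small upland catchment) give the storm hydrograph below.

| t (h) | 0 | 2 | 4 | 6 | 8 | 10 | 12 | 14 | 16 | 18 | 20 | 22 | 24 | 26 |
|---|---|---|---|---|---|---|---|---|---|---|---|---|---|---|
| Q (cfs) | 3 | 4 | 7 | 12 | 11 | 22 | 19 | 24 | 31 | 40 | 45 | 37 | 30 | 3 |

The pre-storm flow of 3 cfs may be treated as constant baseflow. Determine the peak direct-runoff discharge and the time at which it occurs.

Q_p = 42.0 cfs at t = 20 h

Subtracting baseflow gives direct-runoff ordinates: 0.0, 1.0, 4.0, 9.0, 8.0, 19.0, 16.0, 21.0, 28.0, 37.0, 42.0, 34.0, 27.0, 0.0 cfs.
The maximum is 42.0 cfs, occurring at the reading for t = 20 h.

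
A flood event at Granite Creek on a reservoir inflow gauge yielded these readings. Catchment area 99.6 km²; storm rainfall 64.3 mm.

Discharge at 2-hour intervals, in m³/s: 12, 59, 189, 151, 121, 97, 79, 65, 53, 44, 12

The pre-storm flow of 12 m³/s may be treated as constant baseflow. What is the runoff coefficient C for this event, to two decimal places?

C ≈ 0.84

ΣQ_DR = 750.0 m³/s; V = ΣQ_DR·Δt = 5.400 × 10^6 m³.
Runoff depth d = V / A = 54.22 mm.
C = d / P = 54.22 / 64.3 = 0.84.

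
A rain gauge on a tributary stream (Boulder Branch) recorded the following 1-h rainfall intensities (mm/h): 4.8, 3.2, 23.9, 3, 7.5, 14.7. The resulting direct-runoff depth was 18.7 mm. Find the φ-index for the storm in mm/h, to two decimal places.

φ ≈ 9.95 mm/h

Only the 2 blocks with intensity above φ contribute runoff: 23.9, 14.7 mm/h.
Σ(I−φ)·Δt = d  ⇒  (23.9+14.7 − 2φ)·1 = 18.7
φ = (38.60 − 18.7/1) / 2 = 9.95 mm/h.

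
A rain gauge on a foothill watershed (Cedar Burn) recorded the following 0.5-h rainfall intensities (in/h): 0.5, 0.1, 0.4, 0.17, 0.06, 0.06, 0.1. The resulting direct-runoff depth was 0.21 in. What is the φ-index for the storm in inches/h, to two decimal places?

φ ≈ 0.24 in/h

Only the 2 blocks with intensity above φ contribute runoff: 0.5, 0.4 in/h.
Σ(I−φ)·Δt = d  ⇒  (0.5+0.4 − 2φ)·0.5 = 0.21
φ = (0.9000 − 0.21/0.5) / 2 = 0.24 in/h.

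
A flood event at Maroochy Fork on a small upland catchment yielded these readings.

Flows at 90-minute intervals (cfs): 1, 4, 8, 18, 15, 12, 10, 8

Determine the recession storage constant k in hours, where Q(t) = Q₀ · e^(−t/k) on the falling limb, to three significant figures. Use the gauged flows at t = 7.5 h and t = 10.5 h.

On the falling limb, Q drops from 12 to 8 cfs between t = 7.5 h and t = 10.5 h (Δt = 3 h).
k = −Δt / ln(Q₂/Q₁) = −3 / ln(8/12) = 7.40 h.

k ≈ 7.40 h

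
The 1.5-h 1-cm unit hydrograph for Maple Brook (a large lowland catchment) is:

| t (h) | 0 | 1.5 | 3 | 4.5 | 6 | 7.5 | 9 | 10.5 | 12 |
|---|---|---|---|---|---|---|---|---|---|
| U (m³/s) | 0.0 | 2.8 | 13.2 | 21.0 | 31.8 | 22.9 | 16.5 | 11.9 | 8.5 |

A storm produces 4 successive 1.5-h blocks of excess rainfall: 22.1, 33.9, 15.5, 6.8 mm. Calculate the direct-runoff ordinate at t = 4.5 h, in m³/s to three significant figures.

By discrete convolution, Q_j = Σ (P_i / 10 mm) · U_{j−i}.
At t = 4.5 h (j=3): Q = (22.1/10)·21.0 + (33.9/10)·13.2 + (15.5/10)·2.8 + (6.8/10)·0.0 = 95.5 m³/s.

Q ≈ 95.5 m³/s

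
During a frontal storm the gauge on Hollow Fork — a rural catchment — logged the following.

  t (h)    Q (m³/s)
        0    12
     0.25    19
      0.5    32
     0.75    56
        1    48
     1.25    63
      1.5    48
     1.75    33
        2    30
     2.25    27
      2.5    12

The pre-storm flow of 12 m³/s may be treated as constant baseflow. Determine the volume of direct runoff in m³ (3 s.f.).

V ≈ 2.23 × 10^5 m³

Direct-runoff ordinates (Q − Q_b): 0.0, 7.0, 20.0, 44.0, 36.0, 51.0, 36.0, 21.0, 18.0, 15.0, 0.0 m³/s.
ΣQ_DR = 248.0 m³/s.
With Δt = 0.25 h = 900 s, V = ΣQ_DR · Δt = 248.0 × 900 = 2.23 × 10^5 m³.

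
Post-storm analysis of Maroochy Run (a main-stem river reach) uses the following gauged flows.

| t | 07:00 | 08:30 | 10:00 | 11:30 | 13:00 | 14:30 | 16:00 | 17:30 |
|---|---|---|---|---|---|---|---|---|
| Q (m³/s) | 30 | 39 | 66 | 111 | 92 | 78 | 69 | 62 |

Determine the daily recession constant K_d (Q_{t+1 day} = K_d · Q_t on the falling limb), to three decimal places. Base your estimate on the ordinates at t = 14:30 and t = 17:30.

Between t = 14:30 and t = 17:30 the flow falls from 78 to 62 m³/s over 2×1.5 h = 3 h.
Per-interval ratio K = (62/78)^(1/2) = 0.8916; K_d = K^(24/1.5) = 0.159.

K_d ≈ 0.159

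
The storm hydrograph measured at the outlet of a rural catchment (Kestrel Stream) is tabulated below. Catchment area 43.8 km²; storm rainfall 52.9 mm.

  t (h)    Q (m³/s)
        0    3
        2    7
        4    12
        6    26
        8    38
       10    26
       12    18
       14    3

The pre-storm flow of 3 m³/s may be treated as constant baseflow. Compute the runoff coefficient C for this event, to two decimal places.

C ≈ 0.34

ΣQ_DR = 109.0 m³/s; V = ΣQ_DR·Δt = 7.848 × 10^5 m³.
Runoff depth d = V / A = 17.92 mm.
C = d / P = 17.92 / 52.9 = 0.34.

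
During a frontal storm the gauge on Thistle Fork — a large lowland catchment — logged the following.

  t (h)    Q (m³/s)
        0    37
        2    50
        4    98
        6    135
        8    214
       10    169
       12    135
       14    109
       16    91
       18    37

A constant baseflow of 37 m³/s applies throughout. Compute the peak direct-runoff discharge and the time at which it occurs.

Subtracting baseflow gives direct-runoff ordinates: 0.0, 13.0, 61.0, 98.0, 177.0, 132.0, 98.0, 72.0, 54.0, 0.0 m³/s.
The maximum is 177.0 m³/s, occurring at the reading for t = 8 h.

Q_p = 177.0 m³/s at t = 8 h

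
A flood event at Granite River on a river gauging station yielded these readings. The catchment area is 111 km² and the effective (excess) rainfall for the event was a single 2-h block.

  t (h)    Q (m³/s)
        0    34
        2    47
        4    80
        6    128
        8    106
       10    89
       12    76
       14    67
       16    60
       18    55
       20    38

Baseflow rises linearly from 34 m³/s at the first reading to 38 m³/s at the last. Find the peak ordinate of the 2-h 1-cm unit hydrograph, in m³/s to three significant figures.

U_p ≈ 37.3 m³/s

Direct runoff: 0.00, 12.60, 45.20, 92.80, 70.40, 53.00, 39.60, 30.20, 22.80, 17.40, 0.00 m³/s; ΣQ_DR = 384.0 m³/s, peak = 92.80 m³/s.
Runoff depth d = ΣQ_DR·Δt / A = 384.0 × 7200 / (111 km²) = 24.91 mm.
The 1-cm UH is the DRH scaled by (10 mm)/d, so U_p = 92.80 × 10/24.91 = 37.3 m³/s.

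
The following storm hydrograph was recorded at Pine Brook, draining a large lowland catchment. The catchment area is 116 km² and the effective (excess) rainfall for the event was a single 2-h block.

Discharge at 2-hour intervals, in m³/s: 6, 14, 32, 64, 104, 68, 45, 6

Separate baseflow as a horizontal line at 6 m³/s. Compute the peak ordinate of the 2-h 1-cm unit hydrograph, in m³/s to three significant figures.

U_p ≈ 54.3 m³/s

Direct runoff: 0.0, 8.0, 26.0, 58.0, 98.0, 62.0, 39.0, 0.0 m³/s; ΣQ_DR = 291.0 m³/s, peak = 98.0 m³/s.
Runoff depth d = ΣQ_DR·Δt / A = 291.0 × 7200 / (116 km²) = 18.06 mm.
The 1-cm UH is the DRH scaled by (10 mm)/d, so U_p = 98.0 × 10/18.06 = 54.3 m³/s.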